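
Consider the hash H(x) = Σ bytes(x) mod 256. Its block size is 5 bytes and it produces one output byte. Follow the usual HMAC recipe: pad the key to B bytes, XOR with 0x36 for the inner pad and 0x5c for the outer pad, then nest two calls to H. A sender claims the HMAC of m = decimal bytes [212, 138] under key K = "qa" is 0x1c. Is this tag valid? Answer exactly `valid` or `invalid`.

Key "qa" = 71 61 is 2 bytes ≤ B = 5; zero-pad to 5 bytes: K' = 71 61 00 00 00.
K' ⊕ ipad = 47 57 36 36 36; K' ⊕ opad = 2d 3d 5c 5c 5c.
Inner hash: sum = 71+87+54+54+54+212+138 = 670; mod 256 = 158 → 9e.
Outer hash (recomputed tag): sum = 45+61+92+92+92+158 = 540; mod 256 = 28 → 1c.
Recomputed tag = 1c; claimed = 1c → match.

valid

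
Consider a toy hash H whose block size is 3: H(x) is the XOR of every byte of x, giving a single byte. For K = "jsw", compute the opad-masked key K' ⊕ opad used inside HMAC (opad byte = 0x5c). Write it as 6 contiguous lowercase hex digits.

Key "jsw" = 6a 73 77 is exactly B = 3 bytes: K' = 6a 73 77.
XOR each byte with 0x5c: 6a⊕5c=36, 73⊕5c=2f, 77⊕5c=2b.

362f2b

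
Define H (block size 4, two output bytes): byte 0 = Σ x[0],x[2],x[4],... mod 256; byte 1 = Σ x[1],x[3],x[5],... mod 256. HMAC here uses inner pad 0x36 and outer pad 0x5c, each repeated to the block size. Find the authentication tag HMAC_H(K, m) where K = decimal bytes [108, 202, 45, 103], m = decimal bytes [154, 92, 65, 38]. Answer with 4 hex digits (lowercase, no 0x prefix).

f1a0

Key decimal bytes [108, 202, 45, 103] = 6c ca 2d 67 is exactly B = 4 bytes: K' = 6c ca 2d 67.
K' ⊕ ipad = 5a fc 1b 51.  K' ⊕ opad = 30 96 71 3b.
Inner input = (K'⊕ipad) ∥ m = 5a fc 1b 51 ∥ 9a 5c 41 26.
Inner hash: even-index sum = 336 mod 256 = 80; odd-index sum = 463 mod 256 = 207 → 50 cf.
Outer input = (K'⊕opad) ∥ inner = 30 96 71 3b ∥ 50 cf.
Outer hash (tag): even-index sum = 241 mod 256 = 241; odd-index sum = 416 mod 256 = 160 → f1 a0.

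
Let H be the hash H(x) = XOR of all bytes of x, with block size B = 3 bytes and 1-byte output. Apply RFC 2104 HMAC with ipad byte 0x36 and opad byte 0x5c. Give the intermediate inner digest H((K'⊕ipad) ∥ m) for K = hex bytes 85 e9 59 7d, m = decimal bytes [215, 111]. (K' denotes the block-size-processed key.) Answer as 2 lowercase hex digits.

c6

Key hex bytes 85 e9 59 7d is 4 bytes > B = 3, so hash it first: H(key) = 48, then zero-pad to 3 bytes: K' = 48 00 00.
K' ⊕ ipad = 7e 36 36.
Inner input = 7e 36 36 ∥ d7 6f.
Inner hash: XOR 7e⊕36⊕36⊕d7⊕6f = c6.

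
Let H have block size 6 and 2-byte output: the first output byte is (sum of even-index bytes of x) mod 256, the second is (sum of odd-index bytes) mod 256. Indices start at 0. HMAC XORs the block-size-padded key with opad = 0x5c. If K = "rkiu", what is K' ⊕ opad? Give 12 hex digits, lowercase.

2e3735295c5c

Key "rkiu" = 72 6b 69 75 is 4 bytes ≤ B = 6; zero-pad to 6 bytes: K' = 72 6b 69 75 00 00.
XOR each byte with 0x5c: 72⊕5c=2e, 6b⊕5c=37, 69⊕5c=35, 75⊕5c=29, 00⊕5c=5c, 00⊕5c=5c.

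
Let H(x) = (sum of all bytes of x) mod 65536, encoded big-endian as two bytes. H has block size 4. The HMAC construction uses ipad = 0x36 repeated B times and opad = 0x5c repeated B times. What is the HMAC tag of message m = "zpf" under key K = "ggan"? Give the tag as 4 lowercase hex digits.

Key "ggan" = 67 67 61 6e is exactly B = 4 bytes: K' = 67 67 61 6e.
K' ⊕ ipad = 51 51 57 58.  K' ⊕ opad = 3b 3b 3d 32.
Inner input = (K'⊕ipad) ∥ m = 51 51 57 58 ∥ 7a 70 66.
Inner hash: sum = 81+81+87+88+122+112+102 = 673 → 02 a1.
Outer input = (K'⊕opad) ∥ inner = 3b 3b 3d 32 ∥ 02 a1.
Outer hash (tag): sum = 59+59+61+50+2+161 = 392 → 01 88.

0188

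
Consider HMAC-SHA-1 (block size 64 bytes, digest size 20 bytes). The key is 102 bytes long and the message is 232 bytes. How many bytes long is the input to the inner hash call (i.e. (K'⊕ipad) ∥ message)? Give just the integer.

Key is 102 > 64 bytes, so it is hashed to 20 bytes then zero-padded to 64: |K'| = 64.
Inner input = (K'⊕ipad) ∥ m → 64 + 232 = 296 bytes.

296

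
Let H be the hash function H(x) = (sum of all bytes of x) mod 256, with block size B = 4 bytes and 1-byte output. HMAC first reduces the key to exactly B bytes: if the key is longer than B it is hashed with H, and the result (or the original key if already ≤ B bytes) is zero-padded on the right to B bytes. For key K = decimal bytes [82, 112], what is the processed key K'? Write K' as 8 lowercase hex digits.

52700000

Key decimal bytes [82, 112] = 52 70 is 2 bytes ≤ B = 4; zero-pad to 4 bytes: K' = 52 70 00 00.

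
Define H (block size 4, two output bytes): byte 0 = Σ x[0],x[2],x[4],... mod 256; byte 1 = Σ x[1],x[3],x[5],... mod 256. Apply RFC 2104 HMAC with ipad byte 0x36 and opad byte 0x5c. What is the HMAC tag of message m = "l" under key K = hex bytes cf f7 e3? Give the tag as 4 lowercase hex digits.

8cfe

Key hex bytes cf f7 e3 is 3 bytes ≤ B = 4; zero-pad to 4 bytes: K' = cf f7 e3 00.
K' ⊕ ipad = f9 c1 d5 36.  K' ⊕ opad = 93 ab bf 5c.
Inner input = (K'⊕ipad) ∥ m = f9 c1 d5 36 ∥ 6c.
Inner hash: even-index sum = 570 mod 256 = 58; odd-index sum = 247 mod 256 = 247 → 3a f7.
Outer input = (K'⊕opad) ∥ inner = 93 ab bf 5c ∥ 3a f7.
Outer hash (tag): even-index sum = 396 mod 256 = 140; odd-index sum = 510 mod 256 = 254 → 8c fe.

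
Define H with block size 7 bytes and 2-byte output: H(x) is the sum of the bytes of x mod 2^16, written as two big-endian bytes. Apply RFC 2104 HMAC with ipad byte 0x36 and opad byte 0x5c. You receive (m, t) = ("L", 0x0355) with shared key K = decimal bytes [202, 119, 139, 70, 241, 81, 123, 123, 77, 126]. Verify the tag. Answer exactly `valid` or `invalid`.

Key decimal bytes [202, 119, 139, 70, 241, 81, 123, 123, 77, 126] = ca 77 8b 46 f1 51 7b 7b 4d 7e is 10 bytes > B = 7, so hash it first: H(key) = 05 15, then zero-pad to 7 bytes: K' = 05 15 00 00 00 00 00.
K' ⊕ ipad = 33 23 36 36 36 36 36; K' ⊕ opad = 59 49 5c 5c 5c 5c 5c.
Inner hash: sum = 51+35+54+54+54+54+54+76 = 432 → 01 b0.
Outer hash (recomputed tag): sum = 89+73+92+92+92+92+92+1+176 = 799 → 03 1f.
Recomputed tag = 031f; claimed = 0355 → mismatch.

invalid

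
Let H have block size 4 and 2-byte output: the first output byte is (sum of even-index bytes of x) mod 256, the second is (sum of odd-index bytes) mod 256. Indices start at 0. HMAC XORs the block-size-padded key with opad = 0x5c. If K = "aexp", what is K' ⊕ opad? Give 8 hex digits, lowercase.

Key "aexp" = 61 65 78 70 is exactly B = 4 bytes: K' = 61 65 78 70.
XOR each byte with 0x5c: 61⊕5c=3d, 65⊕5c=39, 78⊕5c=24, 70⊕5c=2c.

3d39242c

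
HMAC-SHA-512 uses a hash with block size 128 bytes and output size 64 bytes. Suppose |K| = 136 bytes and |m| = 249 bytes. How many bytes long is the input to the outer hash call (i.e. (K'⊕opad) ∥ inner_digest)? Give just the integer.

Key is 136 > 128 bytes, so it is hashed to 64 bytes then zero-padded to 128: |K'| = 128.
Outer input = (K'⊕opad) ∥ H(inner) → 128 + 64 = 192 bytes.

192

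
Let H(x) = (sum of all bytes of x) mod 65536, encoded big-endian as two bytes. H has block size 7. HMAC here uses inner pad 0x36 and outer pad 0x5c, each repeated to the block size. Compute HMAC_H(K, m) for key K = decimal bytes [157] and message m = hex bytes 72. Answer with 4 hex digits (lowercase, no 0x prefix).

034c

Key decimal bytes [157] = 9d is 1 byte ≤ B = 7; zero-pad to 7 bytes: K' = 9d 00 00 00 00 00 00.
K' ⊕ ipad = ab 36 36 36 36 36 36.  K' ⊕ opad = c1 5c 5c 5c 5c 5c 5c.
Inner input = (K'⊕ipad) ∥ m = ab 36 36 36 36 36 36 ∥ 72.
Inner hash: sum = 171+54+54+54+54+54+54+114 = 609 → 02 61.
Outer input = (K'⊕opad) ∥ inner = c1 5c 5c 5c 5c 5c 5c ∥ 02 61.
Outer hash (tag): sum = 193+92+92+92+92+92+92+2+97 = 844 → 03 4c.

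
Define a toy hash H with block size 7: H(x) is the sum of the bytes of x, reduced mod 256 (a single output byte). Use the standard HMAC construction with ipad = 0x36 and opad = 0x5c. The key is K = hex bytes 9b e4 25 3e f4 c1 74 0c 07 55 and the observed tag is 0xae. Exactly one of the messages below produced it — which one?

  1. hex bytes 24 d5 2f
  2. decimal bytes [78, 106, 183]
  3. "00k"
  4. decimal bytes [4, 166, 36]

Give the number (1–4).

4

Key hex bytes 9b e4 25 3e f4 c1 74 0c 07 55 is 10 bytes > B = 7, so hash it first: H(key) = 73, then zero-pad to 7 bytes: K' = 73 00 00 00 00 00 00.
K' ⊕ ipad = 45 36 36 36 36 36 36; K' ⊕ opad = 2f 5c 5c 5c 5c 5c 5c.
m1: inner = H(45 36 36 36 36 36 36 24 d5 2f) = b1; tag = H(2f 5c 5c 5c 5c 5c 5c b1) = 08
m2: inner = H(45 36 36 36 36 36 36 4e 6a b7) = f8; tag = H(2f 5c 5c 5c 5c 5c 5c f8) = 4f
m3: inner = H(45 36 36 36 36 36 36 30 30 6b) = 54; tag = H(2f 5c 5c 5c 5c 5c 5c 54) = ab
m4: inner = H(45 36 36 36 36 36 36 04 a6 24) = 57; tag = H(2f 5c 5c 5c 5c 5c 5c 57) = ae ← matches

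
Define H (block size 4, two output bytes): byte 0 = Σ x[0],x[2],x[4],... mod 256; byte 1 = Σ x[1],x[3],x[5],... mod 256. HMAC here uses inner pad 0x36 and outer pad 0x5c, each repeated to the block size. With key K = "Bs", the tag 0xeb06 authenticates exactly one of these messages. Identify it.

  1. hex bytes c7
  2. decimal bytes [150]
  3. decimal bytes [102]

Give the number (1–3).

Key "Bs" = 42 73 is 2 bytes ≤ B = 4; zero-pad to 4 bytes: K' = 42 73 00 00.
K' ⊕ ipad = 74 45 36 36; K' ⊕ opad = 1e 2f 5c 5c.
m1: inner = H(74 45 36 36 c7) = 71 7b; tag = H(1e 2f 5c 5c 71 7b) = eb06 ← matches
m2: inner = H(74 45 36 36 96) = 40 7b; tag = H(1e 2f 5c 5c 40 7b) = ba06
m3: inner = H(74 45 36 36 66) = 10 7b; tag = H(1e 2f 5c 5c 10 7b) = 8a06

1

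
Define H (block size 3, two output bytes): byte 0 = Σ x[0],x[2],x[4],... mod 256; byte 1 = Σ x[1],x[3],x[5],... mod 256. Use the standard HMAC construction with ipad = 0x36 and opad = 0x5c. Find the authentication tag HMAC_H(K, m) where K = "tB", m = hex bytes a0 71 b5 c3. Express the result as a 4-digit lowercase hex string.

4dca

Key "tB" = 74 42 is 2 bytes ≤ B = 3; zero-pad to 3 bytes: K' = 74 42 00.
K' ⊕ ipad = 42 74 36.  K' ⊕ opad = 28 1e 5c.
Inner input = (K'⊕ipad) ∥ m = 42 74 36 ∥ a0 71 b5 c3.
Inner hash: even-index sum = 428 mod 256 = 172; odd-index sum = 457 mod 256 = 201 → ac c9.
Outer input = (K'⊕opad) ∥ inner = 28 1e 5c ∥ ac c9.
Outer hash (tag): even-index sum = 333 mod 256 = 77; odd-index sum = 202 mod 256 = 202 → 4d ca.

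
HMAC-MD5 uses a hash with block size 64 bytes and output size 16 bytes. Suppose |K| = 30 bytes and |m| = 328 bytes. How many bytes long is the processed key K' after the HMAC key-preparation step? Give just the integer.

64

Key is 30 ≤ 64 bytes, zero-padded: |K'| = 64.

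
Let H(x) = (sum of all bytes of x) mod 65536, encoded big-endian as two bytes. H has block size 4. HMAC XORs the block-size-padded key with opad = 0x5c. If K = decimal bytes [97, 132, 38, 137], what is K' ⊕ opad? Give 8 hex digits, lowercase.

Key decimal bytes [97, 132, 38, 137] = 61 84 26 89 is exactly B = 4 bytes: K' = 61 84 26 89.
XOR each byte with 0x5c: 61⊕5c=3d, 84⊕5c=d8, 26⊕5c=7a, 89⊕5c=d5.

3dd87ad5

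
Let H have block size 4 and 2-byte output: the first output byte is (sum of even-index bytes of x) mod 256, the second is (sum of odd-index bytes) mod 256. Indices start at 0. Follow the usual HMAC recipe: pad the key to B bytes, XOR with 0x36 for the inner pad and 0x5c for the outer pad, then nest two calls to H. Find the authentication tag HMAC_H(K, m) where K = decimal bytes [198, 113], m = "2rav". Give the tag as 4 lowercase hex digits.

afee

Key decimal bytes [198, 113] = c6 71 is 2 bytes ≤ B = 4; zero-pad to 4 bytes: K' = c6 71 00 00.
K' ⊕ ipad = f0 47 36 36.  K' ⊕ opad = 9a 2d 5c 5c.
Inner input = (K'⊕ipad) ∥ m = f0 47 36 36 ∥ 32 72 61 76.
Inner hash: even-index sum = 441 mod 256 = 185; odd-index sum = 357 mod 256 = 101 → b9 65.
Outer input = (K'⊕opad) ∥ inner = 9a 2d 5c 5c ∥ b9 65.
Outer hash (tag): even-index sum = 431 mod 256 = 175; odd-index sum = 238 mod 256 = 238 → af ee.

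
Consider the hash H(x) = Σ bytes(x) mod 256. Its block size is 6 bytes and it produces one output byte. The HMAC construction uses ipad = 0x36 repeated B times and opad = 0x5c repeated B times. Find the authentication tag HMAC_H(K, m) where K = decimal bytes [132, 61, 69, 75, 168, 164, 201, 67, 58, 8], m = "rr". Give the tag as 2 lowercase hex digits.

Key decimal bytes [132, 61, 69, 75, 168, 164, 201, 67, 58, 8] = 84 3d 45 4b a8 a4 c9 43 3a 08 is 10 bytes > B = 6, so hash it first: H(key) = eb, then zero-pad to 6 bytes: K' = eb 00 00 00 00 00.
K' ⊕ ipad = dd 36 36 36 36 36.  K' ⊕ opad = b7 5c 5c 5c 5c 5c.
Inner input = (K'⊕ipad) ∥ m = dd 36 36 36 36 36 ∥ 72 72.
Inner hash: sum = 221+54+54+54+54+54+114+114 = 719; mod 256 = 207 → cf.
Outer input = (K'⊕opad) ∥ inner = b7 5c 5c 5c 5c 5c ∥ cf.
Outer hash (tag): sum = 183+92+92+92+92+92+207 = 850; mod 256 = 82 → 52.

52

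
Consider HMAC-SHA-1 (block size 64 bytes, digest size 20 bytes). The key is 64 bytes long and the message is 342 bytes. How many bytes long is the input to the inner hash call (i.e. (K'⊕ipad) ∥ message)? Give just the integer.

Key is 64 ≤ 64 bytes, zero-padded: |K'| = 64.
Inner input = (K'⊕ipad) ∥ m → 64 + 342 = 406 bytes.

406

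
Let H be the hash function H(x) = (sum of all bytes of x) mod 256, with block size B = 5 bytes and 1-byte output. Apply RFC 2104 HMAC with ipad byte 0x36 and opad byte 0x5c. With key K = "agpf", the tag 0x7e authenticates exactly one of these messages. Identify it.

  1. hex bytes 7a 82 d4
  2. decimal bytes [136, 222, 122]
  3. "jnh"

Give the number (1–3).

Key "agpf" = 61 67 70 66 is 4 bytes ≤ B = 5; zero-pad to 5 bytes: K' = 61 67 70 66 00.
K' ⊕ ipad = 57 51 46 50 36; K' ⊕ opad = 3d 3b 2c 3a 5c.
m1: inner = H(57 51 46 50 36 7a 82 d4) = 44; tag = H(3d 3b 2c 3a 5c 44) = 7e ← matches
m2: inner = H(57 51 46 50 36 88 de 7a) = 54; tag = H(3d 3b 2c 3a 5c 54) = 8e
m3: inner = H(57 51 46 50 36 6a 6e 68) = b4; tag = H(3d 3b 2c 3a 5c b4) = ee

1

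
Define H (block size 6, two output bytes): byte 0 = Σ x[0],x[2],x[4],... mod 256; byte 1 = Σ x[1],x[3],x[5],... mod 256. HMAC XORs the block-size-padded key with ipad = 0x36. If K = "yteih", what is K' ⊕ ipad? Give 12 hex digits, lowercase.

4f42535f5e36

Key "yteih" = 79 74 65 69 68 is 5 bytes ≤ B = 6; zero-pad to 6 bytes: K' = 79 74 65 69 68 00.
XOR each byte with 0x36: 79⊕36=4f, 74⊕36=42, 65⊕36=53, 69⊕36=5f, 68⊕36=5e, 00⊕36=36.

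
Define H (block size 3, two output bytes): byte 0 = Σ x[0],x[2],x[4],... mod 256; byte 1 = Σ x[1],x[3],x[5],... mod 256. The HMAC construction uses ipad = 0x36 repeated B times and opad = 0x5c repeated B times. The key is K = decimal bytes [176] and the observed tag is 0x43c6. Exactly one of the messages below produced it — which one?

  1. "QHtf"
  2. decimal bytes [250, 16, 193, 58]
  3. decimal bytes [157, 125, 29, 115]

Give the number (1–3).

1

Key decimal bytes [176] = b0 is 1 byte ≤ B = 3; zero-pad to 3 bytes: K' = b0 00 00.
K' ⊕ ipad = 86 36 36; K' ⊕ opad = ec 5c 5c.
m1: inner = H(86 36 36 51 48 74 66) = 6a fb; tag = H(ec 5c 5c 6a fb) = 43c6 ← matches
m2: inner = H(86 36 36 fa 10 c1 3a) = 06 f1; tag = H(ec 5c 5c 06 f1) = 3962
m3: inner = H(86 36 36 9d 7d 1d 73) = ac f0; tag = H(ec 5c 5c ac f0) = 3808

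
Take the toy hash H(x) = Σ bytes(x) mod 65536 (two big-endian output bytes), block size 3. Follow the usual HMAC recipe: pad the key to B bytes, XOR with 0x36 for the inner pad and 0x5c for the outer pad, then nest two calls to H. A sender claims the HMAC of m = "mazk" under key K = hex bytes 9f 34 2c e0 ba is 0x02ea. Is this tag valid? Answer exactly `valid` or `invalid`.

Key hex bytes 9f 34 2c e0 ba is 5 bytes > B = 3, so hash it first: H(key) = 02 99, then zero-pad to 3 bytes: K' = 02 99 00.
K' ⊕ ipad = 34 af 36; K' ⊕ opad = 5e c5 5c.
Inner hash: sum = 52+175+54+109+97+122+107 = 716 → 02 cc.
Outer hash (recomputed tag): sum = 94+197+92+2+204 = 589 → 02 4d.
Recomputed tag = 024d; claimed = 02ea → mismatch.

invalid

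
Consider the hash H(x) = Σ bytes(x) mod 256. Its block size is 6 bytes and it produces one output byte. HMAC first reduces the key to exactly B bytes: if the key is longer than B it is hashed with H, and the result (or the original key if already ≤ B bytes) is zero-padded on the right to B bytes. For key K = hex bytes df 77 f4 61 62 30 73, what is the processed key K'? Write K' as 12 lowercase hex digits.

|K| = 7 > B = 6, so first hash the key.
H(K): sum = 223+119+244+97+98+48+115 = 944; mod 256 = 176 → b0.
Zero-pad H(K) = b0 to 6 bytes: K' = b0 00 00 00 00 00.

b00000000000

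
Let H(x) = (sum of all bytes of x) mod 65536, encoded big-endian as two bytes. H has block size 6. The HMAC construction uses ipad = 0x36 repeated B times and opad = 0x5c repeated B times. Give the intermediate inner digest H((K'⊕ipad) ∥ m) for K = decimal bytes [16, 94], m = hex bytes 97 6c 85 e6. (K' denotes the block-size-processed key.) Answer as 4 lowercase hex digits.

Key decimal bytes [16, 94] = 10 5e is 2 bytes ≤ B = 6; zero-pad to 6 bytes: K' = 10 5e 00 00 00 00.
K' ⊕ ipad = 26 68 36 36 36 36.
Inner input = 26 68 36 36 36 36 ∥ 97 6c 85 e6.
Inner hash: sum = 38+104+54+54+54+54+151+108+133+230 = 980 → 03 d4.

03d4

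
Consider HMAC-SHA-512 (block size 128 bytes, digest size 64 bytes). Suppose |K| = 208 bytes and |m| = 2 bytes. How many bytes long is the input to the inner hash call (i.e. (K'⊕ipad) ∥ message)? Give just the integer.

Key is 208 > 128 bytes, so it is hashed to 64 bytes then zero-padded to 128: |K'| = 128.
Inner input = (K'⊕ipad) ∥ m → 128 + 2 = 130 bytes.

130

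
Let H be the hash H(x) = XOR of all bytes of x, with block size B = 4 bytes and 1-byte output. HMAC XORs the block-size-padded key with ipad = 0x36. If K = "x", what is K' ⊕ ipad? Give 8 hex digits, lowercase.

4e363636

Key "x" = 78 is 1 byte ≤ B = 4; zero-pad to 4 bytes: K' = 78 00 00 00.
XOR each byte with 0x36: 78⊕36=4e, 00⊕36=36, 00⊕36=36, 00⊕36=36.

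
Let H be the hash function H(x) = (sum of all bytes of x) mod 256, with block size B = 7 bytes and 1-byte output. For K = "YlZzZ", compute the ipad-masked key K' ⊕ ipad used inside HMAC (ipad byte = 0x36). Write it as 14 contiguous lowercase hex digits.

6f5a6c4c6c3636

Key "YlZzZ" = 59 6c 5a 7a 5a is 5 bytes ≤ B = 7; zero-pad to 7 bytes: K' = 59 6c 5a 7a 5a 00 00.
XOR each byte with 0x36: 59⊕36=6f, 6c⊕36=5a, 5a⊕36=6c, 7a⊕36=4c, 5a⊕36=6c, 00⊕36=36, 00⊕36=36.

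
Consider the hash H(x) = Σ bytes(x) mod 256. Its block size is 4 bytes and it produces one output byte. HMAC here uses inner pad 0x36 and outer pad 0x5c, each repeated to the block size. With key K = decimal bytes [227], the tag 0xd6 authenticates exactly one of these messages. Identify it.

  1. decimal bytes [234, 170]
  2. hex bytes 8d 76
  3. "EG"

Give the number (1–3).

3

Key decimal bytes [227] = e3 is 1 byte ≤ B = 4; zero-pad to 4 bytes: K' = e3 00 00 00.
K' ⊕ ipad = d5 36 36 36; K' ⊕ opad = bf 5c 5c 5c.
m1: inner = H(d5 36 36 36 ea aa) = 0b; tag = H(bf 5c 5c 5c 0b) = de
m2: inner = H(d5 36 36 36 8d 76) = 7a; tag = H(bf 5c 5c 5c 7a) = 4d
m3: inner = H(d5 36 36 36 45 47) = 03; tag = H(bf 5c 5c 5c 03) = d6 ← matches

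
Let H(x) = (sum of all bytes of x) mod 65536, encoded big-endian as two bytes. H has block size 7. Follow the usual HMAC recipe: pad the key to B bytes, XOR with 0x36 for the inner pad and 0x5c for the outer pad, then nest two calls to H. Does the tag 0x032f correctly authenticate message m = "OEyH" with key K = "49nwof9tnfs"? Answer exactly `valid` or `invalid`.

valid

Key "49nwof9tnfs" = 34 39 6e 77 6f 66 39 74 6e 66 73 is 11 bytes > B = 7, so hash it first: H(key) = 04 1b, then zero-pad to 7 bytes: K' = 04 1b 00 00 00 00 00.
K' ⊕ ipad = 32 2d 36 36 36 36 36; K' ⊕ opad = 58 47 5c 5c 5c 5c 5c.
Inner hash: sum = 50+45+54+54+54+54+54+79+69+121+72 = 706 → 02 c2.
Outer hash (recomputed tag): sum = 88+71+92+92+92+92+92+2+194 = 815 → 03 2f.
Recomputed tag = 032f; claimed = 032f → match.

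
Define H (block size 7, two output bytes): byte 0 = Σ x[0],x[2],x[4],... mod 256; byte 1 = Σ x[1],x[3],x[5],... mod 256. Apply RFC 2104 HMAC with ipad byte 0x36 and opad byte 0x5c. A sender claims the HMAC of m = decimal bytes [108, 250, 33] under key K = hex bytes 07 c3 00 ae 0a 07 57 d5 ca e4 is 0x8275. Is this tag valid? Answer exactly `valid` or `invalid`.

Key hex bytes 07 c3 00 ae 0a 07 57 d5 ca e4 is 10 bytes > B = 7, so hash it first: H(key) = 32 31, then zero-pad to 7 bytes: K' = 32 31 00 00 00 00 00.
K' ⊕ ipad = 04 07 36 36 36 36 36; K' ⊕ opad = 6e 6d 5c 5c 5c 5c 5c.
Inner hash: even-index sum = 416 mod 256 = 160; odd-index sum = 256 mod 256 = 0 → a0 00.
Outer hash (recomputed tag): even-index sum = 386 mod 256 = 130; odd-index sum = 453 mod 256 = 197 → 82 c5.
Recomputed tag = 82c5; claimed = 8275 → mismatch.

invalid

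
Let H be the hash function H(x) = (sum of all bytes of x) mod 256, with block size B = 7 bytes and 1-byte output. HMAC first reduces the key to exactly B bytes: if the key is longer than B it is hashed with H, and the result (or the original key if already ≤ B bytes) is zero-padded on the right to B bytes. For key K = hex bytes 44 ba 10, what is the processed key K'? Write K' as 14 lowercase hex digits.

44ba1000000000

Key hex bytes 44 ba 10 is 3 bytes ≤ B = 7; zero-pad to 7 bytes: K' = 44 ba 10 00 00 00 00.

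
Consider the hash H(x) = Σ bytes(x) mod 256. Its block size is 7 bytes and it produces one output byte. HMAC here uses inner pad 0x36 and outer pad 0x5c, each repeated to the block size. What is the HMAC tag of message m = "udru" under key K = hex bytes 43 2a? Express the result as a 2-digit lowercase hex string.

Key hex bytes 43 2a is 2 bytes ≤ B = 7; zero-pad to 7 bytes: K' = 43 2a 00 00 00 00 00.
K' ⊕ ipad = 75 1c 36 36 36 36 36.  K' ⊕ opad = 1f 76 5c 5c 5c 5c 5c.
Inner input = (K'⊕ipad) ∥ m = 75 1c 36 36 36 36 36 ∥ 75 64 72 75.
Inner hash: sum = 117+28+54+54+54+54+54+117+100+114+117 = 863; mod 256 = 95 → 5f.
Outer input = (K'⊕opad) ∥ inner = 1f 76 5c 5c 5c 5c 5c ∥ 5f.
Outer hash (tag): sum = 31+118+92+92+92+92+92+95 = 704; mod 256 = 192 → c0.

c0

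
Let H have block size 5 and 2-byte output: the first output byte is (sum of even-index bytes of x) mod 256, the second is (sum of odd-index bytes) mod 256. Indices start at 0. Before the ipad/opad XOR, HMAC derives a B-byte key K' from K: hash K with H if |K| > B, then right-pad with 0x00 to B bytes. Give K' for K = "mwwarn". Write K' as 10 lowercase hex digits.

5646000000

|K| = 6 > B = 5, so first hash the key.
H(K): even-index sum = 342 mod 256 = 86; odd-index sum = 326 mod 256 = 70 → 56 46.
Zero-pad H(K) = 56 46 to 5 bytes: K' = 56 46 00 00 00.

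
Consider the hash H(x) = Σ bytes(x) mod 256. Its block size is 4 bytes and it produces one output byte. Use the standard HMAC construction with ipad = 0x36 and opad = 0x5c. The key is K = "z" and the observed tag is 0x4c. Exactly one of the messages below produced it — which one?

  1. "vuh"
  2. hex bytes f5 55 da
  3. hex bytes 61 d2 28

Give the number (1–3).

Key "z" = 7a is 1 byte ≤ B = 4; zero-pad to 4 bytes: K' = 7a 00 00 00.
K' ⊕ ipad = 4c 36 36 36; K' ⊕ opad = 26 5c 5c 5c.
m1: inner = H(4c 36 36 36 76 75 68) = 41; tag = H(26 5c 5c 5c 41) = 7b
m2: inner = H(4c 36 36 36 f5 55 da) = 12; tag = H(26 5c 5c 5c 12) = 4c ← matches
m3: inner = H(4c 36 36 36 61 d2 28) = 49; tag = H(26 5c 5c 5c 49) = 83

2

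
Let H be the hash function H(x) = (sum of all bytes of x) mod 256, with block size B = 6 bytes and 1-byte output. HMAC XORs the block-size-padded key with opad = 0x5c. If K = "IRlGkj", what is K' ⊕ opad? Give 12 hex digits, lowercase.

Key "IRlGkj" = 49 52 6c 47 6b 6a is exactly B = 6 bytes: K' = 49 52 6c 47 6b 6a.
XOR each byte with 0x5c: 49⊕5c=15, 52⊕5c=0e, 6c⊕5c=30, 47⊕5c=1b, 6b⊕5c=37, 6a⊕5c=36.

150e301b3736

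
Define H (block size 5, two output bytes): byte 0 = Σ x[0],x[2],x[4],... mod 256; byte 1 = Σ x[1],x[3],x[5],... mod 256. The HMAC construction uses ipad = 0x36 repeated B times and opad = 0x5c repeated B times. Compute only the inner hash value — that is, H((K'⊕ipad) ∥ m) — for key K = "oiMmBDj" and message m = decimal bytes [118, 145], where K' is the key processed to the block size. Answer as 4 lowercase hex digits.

5bd8

Key "oiMmBDj" = 6f 69 4d 6d 42 44 6a is 7 bytes > B = 5, so hash it first: H(key) = 68 1a, then zero-pad to 5 bytes: K' = 68 1a 00 00 00.
K' ⊕ ipad = 5e 2c 36 36 36.
Inner input = 5e 2c 36 36 36 ∥ 76 91.
Inner hash: even-index sum = 347 mod 256 = 91; odd-index sum = 216 mod 256 = 216 → 5b d8.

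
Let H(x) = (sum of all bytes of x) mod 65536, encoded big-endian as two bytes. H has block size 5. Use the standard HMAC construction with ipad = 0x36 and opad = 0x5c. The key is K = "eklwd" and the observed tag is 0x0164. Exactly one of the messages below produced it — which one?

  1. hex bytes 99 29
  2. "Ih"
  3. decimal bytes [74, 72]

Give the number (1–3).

1

Key "eklwd" = 65 6b 6c 77 64 is exactly B = 5 bytes: K' = 65 6b 6c 77 64.
K' ⊕ ipad = 53 5d 5a 41 52; K' ⊕ opad = 39 37 30 2b 38.
m1: inner = H(53 5d 5a 41 52 99 29) = 02 5f; tag = H(39 37 30 2b 38 02 5f) = 0164 ← matches
m2: inner = H(53 5d 5a 41 52 49 68) = 02 4e; tag = H(39 37 30 2b 38 02 4e) = 0153
m3: inner = H(53 5d 5a 41 52 4a 48) = 02 2f; tag = H(39 37 30 2b 38 02 2f) = 0134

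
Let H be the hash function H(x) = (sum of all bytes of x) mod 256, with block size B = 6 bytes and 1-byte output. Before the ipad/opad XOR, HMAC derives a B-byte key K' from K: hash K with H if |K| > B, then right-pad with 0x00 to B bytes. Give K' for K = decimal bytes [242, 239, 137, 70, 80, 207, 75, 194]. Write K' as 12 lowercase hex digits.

dc0000000000

|K| = 8 > B = 6, so first hash the key.
H(K): sum = 242+239+137+70+80+207+75+194 = 1244; mod 256 = 220 → dc.
Zero-pad H(K) = dc to 6 bytes: K' = dc 00 00 00 00 00.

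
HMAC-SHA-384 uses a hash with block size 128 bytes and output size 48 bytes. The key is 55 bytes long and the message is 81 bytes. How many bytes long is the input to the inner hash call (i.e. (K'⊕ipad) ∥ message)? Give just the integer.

209

Key is 55 ≤ 128 bytes, zero-padded: |K'| = 128.
Inner input = (K'⊕ipad) ∥ m → 128 + 81 = 209 bytes.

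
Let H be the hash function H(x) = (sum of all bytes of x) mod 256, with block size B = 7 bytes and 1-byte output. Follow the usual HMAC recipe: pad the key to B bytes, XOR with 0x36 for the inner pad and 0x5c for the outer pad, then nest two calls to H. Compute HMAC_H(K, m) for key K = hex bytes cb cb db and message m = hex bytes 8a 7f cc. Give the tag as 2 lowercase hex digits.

b9

Key hex bytes cb cb db is 3 bytes ≤ B = 7; zero-pad to 7 bytes: K' = cb cb db 00 00 00 00.
K' ⊕ ipad = fd fd ed 36 36 36 36.  K' ⊕ opad = 97 97 87 5c 5c 5c 5c.
Inner input = (K'⊕ipad) ∥ m = fd fd ed 36 36 36 36 ∥ 8a 7f cc.
Inner hash: sum = 253+253+237+54+54+54+54+138+127+204 = 1428; mod 256 = 148 → 94.
Outer input = (K'⊕opad) ∥ inner = 97 97 87 5c 5c 5c 5c ∥ 94.
Outer hash (tag): sum = 151+151+135+92+92+92+92+148 = 953; mod 256 = 185 → b9.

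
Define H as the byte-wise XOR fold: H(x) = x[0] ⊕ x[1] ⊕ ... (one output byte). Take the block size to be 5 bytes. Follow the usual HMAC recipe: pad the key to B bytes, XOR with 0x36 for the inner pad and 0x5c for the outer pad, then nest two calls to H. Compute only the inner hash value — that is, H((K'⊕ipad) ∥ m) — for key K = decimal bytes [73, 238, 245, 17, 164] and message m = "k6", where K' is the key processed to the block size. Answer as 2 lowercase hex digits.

Key decimal bytes [73, 238, 245, 17, 164] = 49 ee f5 11 a4 is exactly B = 5 bytes: K' = 49 ee f5 11 a4.
K' ⊕ ipad = 7f d8 c3 27 92.
Inner input = 7f d8 c3 27 92 ∥ 6b 36.
Inner hash: XOR 7f⊕d8⊕c3⊕27⊕92⊕6b⊕36 = 8c.

8c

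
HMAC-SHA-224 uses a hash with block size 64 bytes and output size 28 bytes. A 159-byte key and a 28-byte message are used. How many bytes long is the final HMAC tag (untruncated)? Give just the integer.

The tag is one SHA-224 digest: 28 bytes.

28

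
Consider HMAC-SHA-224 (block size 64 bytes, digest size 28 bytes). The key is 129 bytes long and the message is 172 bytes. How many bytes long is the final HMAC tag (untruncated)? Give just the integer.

28

The tag is one SHA-224 digest: 28 bytes.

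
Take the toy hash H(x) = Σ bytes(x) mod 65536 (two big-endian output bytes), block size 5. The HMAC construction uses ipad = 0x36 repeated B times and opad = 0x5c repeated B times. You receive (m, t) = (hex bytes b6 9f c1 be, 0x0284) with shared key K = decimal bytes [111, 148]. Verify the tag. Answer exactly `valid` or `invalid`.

valid

Key decimal bytes [111, 148] = 6f 94 is 2 bytes ≤ B = 5; zero-pad to 5 bytes: K' = 6f 94 00 00 00.
K' ⊕ ipad = 59 a2 36 36 36; K' ⊕ opad = 33 c8 5c 5c 5c.
Inner hash: sum = 89+162+54+54+54+182+159+193+190 = 1137 → 04 71.
Outer hash (recomputed tag): sum = 51+200+92+92+92+4+113 = 644 → 02 84.
Recomputed tag = 0284; claimed = 0284 → match.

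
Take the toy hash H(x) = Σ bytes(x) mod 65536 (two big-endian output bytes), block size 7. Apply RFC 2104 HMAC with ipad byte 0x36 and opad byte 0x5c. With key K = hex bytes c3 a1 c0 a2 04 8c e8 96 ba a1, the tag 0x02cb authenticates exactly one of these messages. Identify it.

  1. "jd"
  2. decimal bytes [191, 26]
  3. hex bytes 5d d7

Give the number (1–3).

Key hex bytes c3 a1 c0 a2 04 8c e8 96 ba a1 is 10 bytes > B = 7, so hash it first: H(key) = 06 2f, then zero-pad to 7 bytes: K' = 06 2f 00 00 00 00 00.
K' ⊕ ipad = 30 19 36 36 36 36 36; K' ⊕ opad = 5a 73 5c 5c 5c 5c 5c.
m1: inner = H(30 19 36 36 36 36 36 6a 64) = 02 25; tag = H(5a 73 5c 5c 5c 5c 5c 02 25) = 02c0
m2: inner = H(30 19 36 36 36 36 36 bf 1a) = 02 30; tag = H(5a 73 5c 5c 5c 5c 5c 02 30) = 02cb ← matches
m3: inner = H(30 19 36 36 36 36 36 5d d7) = 02 8b; tag = H(5a 73 5c 5c 5c 5c 5c 02 8b) = 0326

2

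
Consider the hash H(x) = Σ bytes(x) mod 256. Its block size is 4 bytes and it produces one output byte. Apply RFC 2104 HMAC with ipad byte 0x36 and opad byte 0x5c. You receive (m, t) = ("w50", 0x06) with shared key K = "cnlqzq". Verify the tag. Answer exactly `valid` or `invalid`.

Key "cnlqzq" = 63 6e 6c 71 7a 71 is 6 bytes > B = 4, so hash it first: H(key) = 99, then zero-pad to 4 bytes: K' = 99 00 00 00.
K' ⊕ ipad = af 36 36 36; K' ⊕ opad = c5 5c 5c 5c.
Inner hash: sum = 175+54+54+54+119+53+48 = 557; mod 256 = 45 → 2d.
Outer hash (recomputed tag): sum = 197+92+92+92+45 = 518; mod 256 = 6 → 06.
Recomputed tag = 06; claimed = 06 → match.

valid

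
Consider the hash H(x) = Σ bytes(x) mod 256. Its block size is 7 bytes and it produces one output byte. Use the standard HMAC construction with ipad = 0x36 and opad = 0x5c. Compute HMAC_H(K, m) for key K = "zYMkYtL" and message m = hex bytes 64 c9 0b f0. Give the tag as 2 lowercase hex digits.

Key "zYMkYtL" = 7a 59 4d 6b 59 74 4c is exactly B = 7 bytes: K' = 7a 59 4d 6b 59 74 4c.
K' ⊕ ipad = 4c 6f 7b 5d 6f 42 7a.  K' ⊕ opad = 26 05 11 37 05 28 10.
Inner input = (K'⊕ipad) ∥ m = 4c 6f 7b 5d 6f 42 7a ∥ 64 c9 0b f0.
Inner hash: sum = 76+111+123+93+111+66+122+100+201+11+240 = 1254; mod 256 = 230 → e6.
Outer input = (K'⊕opad) ∥ inner = 26 05 11 37 05 28 10 ∥ e6.
Outer hash (tag): sum = 38+5+17+55+5+40+16+230 = 406; mod 256 = 150 → 96.

96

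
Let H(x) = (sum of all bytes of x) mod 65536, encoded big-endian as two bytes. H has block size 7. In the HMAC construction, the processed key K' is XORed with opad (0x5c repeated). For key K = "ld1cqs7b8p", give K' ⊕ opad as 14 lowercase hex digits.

Key "ld1cqs7b8p" = 6c 64 31 63 71 73 37 62 38 70 is 10 bytes > B = 7, so hash it first: H(key) = 03 89, then zero-pad to 7 bytes: K' = 03 89 00 00 00 00 00.
XOR each byte with 0x5c: 03⊕5c=5f, 89⊕5c=d5, 00⊕5c=5c, 00⊕5c=5c, 00⊕5c=5c, 00⊕5c=5c, 00⊕5c=5c.

5fd55c5c5c5c5c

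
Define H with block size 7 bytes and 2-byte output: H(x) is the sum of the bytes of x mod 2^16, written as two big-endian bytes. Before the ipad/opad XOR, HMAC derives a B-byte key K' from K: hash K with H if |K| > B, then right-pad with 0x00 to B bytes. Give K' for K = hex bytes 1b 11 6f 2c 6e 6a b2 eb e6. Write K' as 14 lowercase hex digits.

|K| = 9 > B = 7, so first hash the key.
H(K): sum = 27+17+111+44+110+106+178+235+230 = 1058 → 04 22.
Zero-pad H(K) = 04 22 to 7 bytes: K' = 04 22 00 00 00 00 00.

04220000000000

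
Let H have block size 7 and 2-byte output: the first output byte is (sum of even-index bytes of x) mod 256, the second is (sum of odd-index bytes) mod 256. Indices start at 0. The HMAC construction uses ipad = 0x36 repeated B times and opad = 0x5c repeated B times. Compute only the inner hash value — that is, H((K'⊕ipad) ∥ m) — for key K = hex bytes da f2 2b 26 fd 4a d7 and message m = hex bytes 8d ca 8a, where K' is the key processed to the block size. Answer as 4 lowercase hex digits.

Key hex bytes da f2 2b 26 fd 4a d7 is exactly B = 7 bytes: K' = da f2 2b 26 fd 4a d7.
K' ⊕ ipad = ec c4 1d 10 cb 7c e1.
Inner input = ec c4 1d 10 cb 7c e1 ∥ 8d ca 8a.
Inner hash: even-index sum = 895 mod 256 = 127; odd-index sum = 615 mod 256 = 103 → 7f 67.

7f67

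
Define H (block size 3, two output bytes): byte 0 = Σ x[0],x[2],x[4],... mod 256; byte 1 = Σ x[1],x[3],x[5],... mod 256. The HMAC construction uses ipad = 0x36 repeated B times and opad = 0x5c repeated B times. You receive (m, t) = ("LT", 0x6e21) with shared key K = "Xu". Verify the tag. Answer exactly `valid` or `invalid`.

Key "Xu" = 58 75 is 2 bytes ≤ B = 3; zero-pad to 3 bytes: K' = 58 75 00.
K' ⊕ ipad = 6e 43 36; K' ⊕ opad = 04 29 5c.
Inner hash: even-index sum = 248 mod 256 = 248; odd-index sum = 143 mod 256 = 143 → f8 8f.
Outer hash (recomputed tag): even-index sum = 239 mod 256 = 239; odd-index sum = 289 mod 256 = 33 → ef 21.
Recomputed tag = ef21; claimed = 6e21 → mismatch.

invalid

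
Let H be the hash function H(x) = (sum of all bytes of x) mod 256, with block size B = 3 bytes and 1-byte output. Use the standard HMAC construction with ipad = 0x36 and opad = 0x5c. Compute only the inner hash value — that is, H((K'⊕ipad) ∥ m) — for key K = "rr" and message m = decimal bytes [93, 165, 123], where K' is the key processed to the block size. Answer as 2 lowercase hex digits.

3b

Key "rr" = 72 72 is 2 bytes ≤ B = 3; zero-pad to 3 bytes: K' = 72 72 00.
K' ⊕ ipad = 44 44 36.
Inner input = 44 44 36 ∥ 5d a5 7b.
Inner hash: sum = 68+68+54+93+165+123 = 571; mod 256 = 59 → 3b.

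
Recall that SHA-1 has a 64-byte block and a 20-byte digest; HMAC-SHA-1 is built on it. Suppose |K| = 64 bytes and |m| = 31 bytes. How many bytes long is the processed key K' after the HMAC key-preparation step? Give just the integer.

64

Key is 64 ≤ 64 bytes, zero-padded: |K'| = 64.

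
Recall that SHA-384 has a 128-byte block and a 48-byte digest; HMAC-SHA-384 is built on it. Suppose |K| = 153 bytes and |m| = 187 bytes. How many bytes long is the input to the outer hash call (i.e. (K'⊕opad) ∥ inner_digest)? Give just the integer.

176

Key is 153 > 128 bytes, so it is hashed to 48 bytes then zero-padded to 128: |K'| = 128.
Outer input = (K'⊕opad) ∥ H(inner) → 128 + 48 = 176 bytes.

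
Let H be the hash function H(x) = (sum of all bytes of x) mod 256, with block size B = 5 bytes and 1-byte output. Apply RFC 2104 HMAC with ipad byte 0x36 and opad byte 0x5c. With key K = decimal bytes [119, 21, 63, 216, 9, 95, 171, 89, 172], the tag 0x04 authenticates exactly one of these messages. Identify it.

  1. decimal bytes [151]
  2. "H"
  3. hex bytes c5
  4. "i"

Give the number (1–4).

2

Key decimal bytes [119, 21, 63, 216, 9, 95, 171, 89, 172] = 77 15 3f d8 09 5f ab 59 ac is 9 bytes > B = 5, so hash it first: H(key) = bb, then zero-pad to 5 bytes: K' = bb 00 00 00 00.
K' ⊕ ipad = 8d 36 36 36 36; K' ⊕ opad = e7 5c 5c 5c 5c.
m1: inner = H(8d 36 36 36 36 97) = fc; tag = H(e7 5c 5c 5c 5c fc) = 53
m2: inner = H(8d 36 36 36 36 48) = ad; tag = H(e7 5c 5c 5c 5c ad) = 04 ← matches
m3: inner = H(8d 36 36 36 36 c5) = 2a; tag = H(e7 5c 5c 5c 5c 2a) = 81
m4: inner = H(8d 36 36 36 36 69) = ce; tag = H(e7 5c 5c 5c 5c ce) = 25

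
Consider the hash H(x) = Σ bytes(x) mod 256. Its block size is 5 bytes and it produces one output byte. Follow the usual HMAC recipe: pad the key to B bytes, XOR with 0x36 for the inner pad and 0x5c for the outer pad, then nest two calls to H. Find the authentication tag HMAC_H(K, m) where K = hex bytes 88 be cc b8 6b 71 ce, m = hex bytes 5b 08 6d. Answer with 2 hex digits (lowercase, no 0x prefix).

82

Key hex bytes 88 be cc b8 6b 71 ce is 7 bytes > B = 5, so hash it first: H(key) = 74, then zero-pad to 5 bytes: K' = 74 00 00 00 00.
K' ⊕ ipad = 42 36 36 36 36.  K' ⊕ opad = 28 5c 5c 5c 5c.
Inner input = (K'⊕ipad) ∥ m = 42 36 36 36 36 ∥ 5b 08 6d.
Inner hash: sum = 66+54+54+54+54+91+8+109 = 490; mod 256 = 234 → ea.
Outer input = (K'⊕opad) ∥ inner = 28 5c 5c 5c 5c ∥ ea.
Outer hash (tag): sum = 40+92+92+92+92+234 = 642; mod 256 = 130 → 82.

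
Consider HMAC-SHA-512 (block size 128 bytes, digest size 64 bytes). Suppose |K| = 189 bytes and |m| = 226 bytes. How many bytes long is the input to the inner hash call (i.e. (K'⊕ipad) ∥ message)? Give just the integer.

Key is 189 > 128 bytes, so it is hashed to 64 bytes then zero-padded to 128: |K'| = 128.
Inner input = (K'⊕ipad) ∥ m → 128 + 226 = 354 bytes.

354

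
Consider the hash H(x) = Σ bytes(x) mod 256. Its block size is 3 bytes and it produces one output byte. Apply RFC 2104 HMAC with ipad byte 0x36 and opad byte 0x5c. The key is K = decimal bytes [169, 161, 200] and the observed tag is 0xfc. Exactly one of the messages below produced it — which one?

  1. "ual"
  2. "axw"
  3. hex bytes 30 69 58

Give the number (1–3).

1

Key decimal bytes [169, 161, 200] = a9 a1 c8 is exactly B = 3 bytes: K' = a9 a1 c8.
K' ⊕ ipad = 9f 97 fe; K' ⊕ opad = f5 fd 94.
m1: inner = H(9f 97 fe 75 61 6c) = 76; tag = H(f5 fd 94 76) = fc ← matches
m2: inner = H(9f 97 fe 61 78 77) = 84; tag = H(f5 fd 94 84) = 0a
m3: inner = H(9f 97 fe 30 69 58) = 25; tag = H(f5 fd 94 25) = ab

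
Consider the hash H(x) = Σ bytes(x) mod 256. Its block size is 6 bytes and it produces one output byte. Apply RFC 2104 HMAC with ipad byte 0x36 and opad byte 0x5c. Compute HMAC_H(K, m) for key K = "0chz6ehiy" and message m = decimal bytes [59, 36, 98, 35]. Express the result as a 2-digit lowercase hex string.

Key "0chz6ehiy" = 30 63 68 7a 36 65 68 69 79 is 9 bytes > B = 6, so hash it first: H(key) = 5a, then zero-pad to 6 bytes: K' = 5a 00 00 00 00 00.
K' ⊕ ipad = 6c 36 36 36 36 36.  K' ⊕ opad = 06 5c 5c 5c 5c 5c.
Inner input = (K'⊕ipad) ∥ m = 6c 36 36 36 36 36 ∥ 3b 24 62 23.
Inner hash: sum = 108+54+54+54+54+54+59+36+98+35 = 606; mod 256 = 94 → 5e.
Outer input = (K'⊕opad) ∥ inner = 06 5c 5c 5c 5c 5c ∥ 5e.
Outer hash (tag): sum = 6+92+92+92+92+92+94 = 560; mod 256 = 48 → 30.

30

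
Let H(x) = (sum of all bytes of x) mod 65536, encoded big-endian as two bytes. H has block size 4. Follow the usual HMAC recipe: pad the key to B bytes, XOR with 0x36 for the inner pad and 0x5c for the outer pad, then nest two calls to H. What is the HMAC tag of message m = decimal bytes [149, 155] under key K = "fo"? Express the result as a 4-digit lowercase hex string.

Key "fo" = 66 6f is 2 bytes ≤ B = 4; zero-pad to 4 bytes: K' = 66 6f 00 00.
K' ⊕ ipad = 50 59 36 36.  K' ⊕ opad = 3a 33 5c 5c.
Inner input = (K'⊕ipad) ∥ m = 50 59 36 36 ∥ 95 9b.
Inner hash: sum = 80+89+54+54+149+155 = 581 → 02 45.
Outer input = (K'⊕opad) ∥ inner = 3a 33 5c 5c ∥ 02 45.
Outer hash (tag): sum = 58+51+92+92+2+69 = 364 → 01 6c.

016c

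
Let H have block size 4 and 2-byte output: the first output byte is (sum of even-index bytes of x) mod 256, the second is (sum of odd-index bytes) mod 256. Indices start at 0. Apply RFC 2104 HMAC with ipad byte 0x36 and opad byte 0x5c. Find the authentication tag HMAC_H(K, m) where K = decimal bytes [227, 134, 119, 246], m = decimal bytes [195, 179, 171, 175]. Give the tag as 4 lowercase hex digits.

6e56

Key decimal bytes [227, 134, 119, 246] = e3 86 77 f6 is exactly B = 4 bytes: K' = e3 86 77 f6.
K' ⊕ ipad = d5 b0 41 c0.  K' ⊕ opad = bf da 2b aa.
Inner input = (K'⊕ipad) ∥ m = d5 b0 41 c0 ∥ c3 b3 ab af.
Inner hash: even-index sum = 644 mod 256 = 132; odd-index sum = 722 mod 256 = 210 → 84 d2.
Outer input = (K'⊕opad) ∥ inner = bf da 2b aa ∥ 84 d2.
Outer hash (tag): even-index sum = 366 mod 256 = 110; odd-index sum = 598 mod 256 = 86 → 6e 56.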